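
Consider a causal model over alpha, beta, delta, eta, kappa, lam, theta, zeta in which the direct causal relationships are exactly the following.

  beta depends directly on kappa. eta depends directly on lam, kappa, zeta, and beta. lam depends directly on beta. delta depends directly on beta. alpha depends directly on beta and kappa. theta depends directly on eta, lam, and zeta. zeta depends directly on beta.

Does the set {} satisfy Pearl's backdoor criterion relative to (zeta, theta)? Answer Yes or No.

Backdoor paths from zeta to theta (paths whose first edge points into zeta):
  P1: zeta <- beta <- kappa -> eta <- lam -> theta
  P2: zeta <- beta <- kappa -> eta -> theta
  P3: zeta <- beta -> lam -> eta -> theta
  P4: zeta <- beta -> lam -> theta
  P5: zeta <- beta -> eta <- lam -> theta
  P6: zeta <- beta -> eta -> theta
  P7: zeta <- beta -> alpha <- kappa -> eta <- lam -> theta
  P8: zeta <- beta -> alpha <- kappa -> eta -> theta
Condition 1 (no descendant of zeta in the set): holds — descendants of zeta are {eta, theta}; none are in {}.
Condition 2 (every backdoor path blocked by {}):
  P1: blocked at collider eta (neither it nor any descendant is in the conditioning set).
  P2: open — no interior node is in the conditioning set.
  P3: open — no interior node is in the conditioning set.
  P4: open — no interior node is in the conditioning set.
  P5: blocked at collider eta (neither it nor any descendant is in the conditioning set).
  P6: open — no interior node is in the conditioning set.
  P7: blocked at collider alpha (neither it nor any descendant is in the conditioning set).
  P8: blocked at collider alpha (neither it nor any descendant is in the conditioning set).
{} does not satisfy the backdoor criterion.

No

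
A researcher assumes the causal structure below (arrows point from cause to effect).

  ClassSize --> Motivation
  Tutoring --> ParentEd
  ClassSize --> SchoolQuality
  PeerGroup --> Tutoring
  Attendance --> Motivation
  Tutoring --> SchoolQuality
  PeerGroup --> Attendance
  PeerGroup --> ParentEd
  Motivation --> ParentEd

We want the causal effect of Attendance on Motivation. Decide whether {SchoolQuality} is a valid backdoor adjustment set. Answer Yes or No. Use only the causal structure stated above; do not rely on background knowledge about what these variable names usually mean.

Backdoor paths from Attendance to Motivation (paths whose first edge points into Attendance):
  P1: Attendance <- PeerGroup -> Tutoring -> ParentEd <- Motivation
  P2: Attendance <- PeerGroup -> Tutoring -> SchoolQuality <- ClassSize -> Motivation
  P3: Attendance <- PeerGroup -> ParentEd <- Motivation
  P4: Attendance <- PeerGroup -> ParentEd <- Tutoring -> SchoolQuality <- ClassSize -> Motivation
Condition 1 (no descendant of Attendance in the set): holds — descendants of Attendance are {Motivation, ParentEd}; none are in {SchoolQuality}.
Condition 2 (every backdoor path blocked by {SchoolQuality}):
  P1: blocked at collider ParentEd (neither it nor any descendant is in the conditioning set).
  P2: open — collider(s) SchoolQuality are conditioned on (or have a conditioned descendant) and no non-collider on the path is in the set.
  P3: blocked at collider ParentEd (neither it nor any descendant is in the conditioning set).
  P4: blocked at collider ParentEd (neither it nor any descendant is in the conditioning set).
{SchoolQuality} does not satisfy the backdoor criterion.

No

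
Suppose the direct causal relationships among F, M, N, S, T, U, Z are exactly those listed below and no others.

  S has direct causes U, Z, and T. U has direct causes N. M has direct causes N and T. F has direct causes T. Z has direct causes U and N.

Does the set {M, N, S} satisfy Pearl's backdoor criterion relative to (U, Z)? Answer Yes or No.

No

Backdoor paths from U to Z (paths whose first edge points into U):
  P1: U <- N -> M <- T -> S <- Z
  P2: U <- N -> Z
Condition 1 (no descendant of U in the set): FAILS — S is a descendant of U.
Condition 2 (every backdoor path blocked by {M, N, S}):
  P1: blocked at fork node N ∈ conditioning set.
  P2: blocked at fork node N ∈ conditioning set.
{M, N, S} does not satisfy the backdoor criterion.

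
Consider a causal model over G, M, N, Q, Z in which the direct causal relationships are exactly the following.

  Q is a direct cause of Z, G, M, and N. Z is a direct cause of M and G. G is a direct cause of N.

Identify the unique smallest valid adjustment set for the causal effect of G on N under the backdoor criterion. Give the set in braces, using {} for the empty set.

Variables eligible for adjustment (non-descendants of G, excluding G and N): {M, Q, Z}.
Backdoor paths from G to N:
  P1: G <- Q -> N
  P2: G <- Z <- Q -> N
  P3: G <- Z -> M <- Q -> N
The empty set is not sufficient: P1 (G <- Q -> N) has no collider blocking it and no conditioned non-collider, so it is open.
Try {Q}:
  P1: blocked at fork node Q ∈ conditioning set.
  P2: blocked at fork node Q ∈ conditioning set.
  P3: blocked at collider M (neither it nor any descendant is in the conditioning set).
{Q} contains no descendant of G and blocks every backdoor path.
No other singleton works — e.g. {Z} leaves P1 open — so {Q} is the unique smallest valid adjustment set.

{Q}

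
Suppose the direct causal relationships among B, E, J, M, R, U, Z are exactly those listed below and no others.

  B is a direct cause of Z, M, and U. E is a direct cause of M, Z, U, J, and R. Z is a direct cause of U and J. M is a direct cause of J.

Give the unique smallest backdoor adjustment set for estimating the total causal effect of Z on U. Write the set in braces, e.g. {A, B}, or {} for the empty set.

Variables eligible for adjustment (non-descendants of Z, excluding Z and U): {B, E, M, R}.
Backdoor paths from Z to U:
  P1: Z <- E -> M <- B -> U
  P2: Z <- E -> U
  P3: Z <- E -> J <- M <- B -> U
  P4: Z <- B -> M <- E -> U
  P5: Z <- B -> M -> J <- E -> U
  P6: Z <- B -> U
The empty set is not sufficient: P2 (Z <- E -> U) has no collider blocking it and no conditioned non-collider, so it is open.
Try {B, E}:
  P1: blocked at fork node E ∈ conditioning set.
  P2: blocked at fork node E ∈ conditioning set.
  P3: blocked at fork node E ∈ conditioning set.
  P4: blocked at fork node B ∈ conditioning set.
  P5: blocked at fork node B ∈ conditioning set.
  P6: blocked at fork node B ∈ conditioning set.
{B, E} contains no descendant of Z and blocks every backdoor path.
Every element of {B, E} is needed (dropping B leaves P6 open; dropping E leaves P2 open), so no proper subset is valid.
Among all size-2 subsets of the eligible variables, only {B, E} blocks every backdoor path, so it is the unique smallest valid adjustment set.

{B, E}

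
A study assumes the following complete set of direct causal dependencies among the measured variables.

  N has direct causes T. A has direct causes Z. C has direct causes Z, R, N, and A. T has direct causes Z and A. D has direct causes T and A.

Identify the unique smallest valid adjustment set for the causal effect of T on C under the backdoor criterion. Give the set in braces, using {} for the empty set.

{A, Z}

Variables eligible for adjustment (non-descendants of T, excluding T and C): {A, R, Z}.
Backdoor paths from T to C:
  P1: T <- Z -> A -> C
  P2: T <- Z -> C
  P3: T <- A <- Z -> C
  P4: T <- A -> C
The empty set is not sufficient: P1 (T <- Z -> A -> C) has no collider blocking it and no conditioned non-collider, so it is open.
Try {A, Z}:
  P1: blocked at fork node Z ∈ conditioning set.
  P2: blocked at fork node Z ∈ conditioning set.
  P3: blocked at chain node A ∈ conditioning set.
  P4: blocked at fork node A ∈ conditioning set.
{A, Z} contains no descendant of T and blocks every backdoor path.
Every element of {A, Z} is needed (dropping A leaves P4 open; dropping Z leaves P2 open), so no proper subset is valid.
Among all size-2 subsets of the eligible variables, only {A, Z} blocks every backdoor path, so it is the unique smallest valid adjustment set.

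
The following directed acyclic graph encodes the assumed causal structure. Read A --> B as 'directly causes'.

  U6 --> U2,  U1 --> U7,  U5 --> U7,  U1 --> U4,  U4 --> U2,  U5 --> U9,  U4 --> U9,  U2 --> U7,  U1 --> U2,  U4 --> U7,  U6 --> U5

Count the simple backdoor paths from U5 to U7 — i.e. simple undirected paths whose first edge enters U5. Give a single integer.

5

A backdoor path from U5 to U7 is any simple undirected path whose first edge points into U5 (i.e. leaves U5 via a parent).
Parents of U5: {U6}.
Enumerating:
  P1: U5 <- U6 -> U2 <- U1 -> U4 -> U7
  P2: U5 <- U6 -> U2 <- U1 -> U7
  P3: U5 <- U6 -> U2 <- U4 <- U1 -> U7
  P4: U5 <- U6 -> U2 <- U4 -> U7
  P5: U5 <- U6 -> U2 -> U7
That exhausts the simple backdoor paths. Count: 5.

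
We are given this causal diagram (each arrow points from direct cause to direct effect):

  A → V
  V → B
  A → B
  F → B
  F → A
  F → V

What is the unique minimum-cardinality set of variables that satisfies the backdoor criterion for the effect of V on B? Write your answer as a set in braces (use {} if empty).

Variables eligible for adjustment (non-descendants of V, excluding V and B): {A, F}.
Backdoor paths from V to B:
  P1: V <- F -> A -> B
  P2: V <- F -> B
  P3: V <- A <- F -> B
  P4: V <- A -> B
The empty set is not sufficient: P1 (V <- F -> A -> B) has no collider blocking it and no conditioned non-collider, so it is open.
Try {A, F}:
  P1: blocked at fork node F ∈ conditioning set.
  P2: blocked at fork node F ∈ conditioning set.
  P3: blocked at chain node A ∈ conditioning set.
  P4: blocked at fork node A ∈ conditioning set.
{A, F} contains no descendant of V and blocks every backdoor path.
Every element of {A, F} is needed (dropping A leaves P4 open; dropping F leaves P2 open), so no proper subset is valid.
Among all size-2 subsets of the eligible variables, only {A, F} blocks every backdoor path, so it is the unique smallest valid adjustment set.

{A, F}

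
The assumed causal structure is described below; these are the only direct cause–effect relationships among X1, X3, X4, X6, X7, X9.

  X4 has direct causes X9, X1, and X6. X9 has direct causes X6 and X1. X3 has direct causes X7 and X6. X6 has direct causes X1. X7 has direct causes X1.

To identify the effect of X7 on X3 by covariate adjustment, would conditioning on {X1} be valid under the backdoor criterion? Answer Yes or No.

Backdoor paths from X7 to X3 (paths whose first edge points into X7):
  P1: X7 <- X1 -> X6 -> X3
  P2: X7 <- X1 -> X9 <- X6 -> X3
  P3: X7 <- X1 -> X9 -> X4 <- X6 -> X3
  P4: X7 <- X1 -> X4 <- X6 -> X3
  P5: X7 <- X1 -> X4 <- X9 <- X6 -> X3
Condition 1 (no descendant of X7 in the set): holds — descendants of X7 are {X3}; none are in {X1}.
Condition 2 (every backdoor path blocked by {X1}):
  P1: blocked at fork node X1 ∈ conditioning set.
  P2: blocked at fork node X1 ∈ conditioning set.
  P3: blocked at fork node X1 ∈ conditioning set.
  P4: blocked at fork node X1 ∈ conditioning set.
  P5: blocked at fork node X1 ∈ conditioning set.
{X1} satisfies the backdoor criterion.

Yes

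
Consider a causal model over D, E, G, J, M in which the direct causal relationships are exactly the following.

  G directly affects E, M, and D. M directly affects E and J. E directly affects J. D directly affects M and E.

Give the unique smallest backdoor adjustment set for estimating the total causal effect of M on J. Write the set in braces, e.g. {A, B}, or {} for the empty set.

Variables eligible for adjustment (non-descendants of M, excluding M and J): {D, G}.
Backdoor paths from M to J:
  P1: M <- G -> D -> E -> J
  P2: M <- G -> E -> J
  P3: M <- D <- G -> E -> J
  P4: M <- D -> E -> J
The empty set is not sufficient: P1 (M <- G -> D -> E -> J) has no collider blocking it and no conditioned non-collider, so it is open.
Try {D, G}:
  P1: blocked at fork node G ∈ conditioning set.
  P2: blocked at fork node G ∈ conditioning set.
  P3: blocked at chain node D ∈ conditioning set.
  P4: blocked at fork node D ∈ conditioning set.
{D, G} contains no descendant of M and blocks every backdoor path.
Every element of {D, G} is needed (dropping D leaves P4 open; dropping G leaves P2 open), so no proper subset is valid.
Among all size-2 subsets of the eligible variables, only {D, G} blocks every backdoor path, so it is the unique smallest valid adjustment set.

{D, G}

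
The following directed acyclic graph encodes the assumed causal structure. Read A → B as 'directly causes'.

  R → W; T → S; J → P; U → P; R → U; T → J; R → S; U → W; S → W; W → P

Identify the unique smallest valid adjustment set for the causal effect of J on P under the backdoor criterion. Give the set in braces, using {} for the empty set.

{T}

Variables eligible for adjustment (non-descendants of J, excluding J and P): {R, S, T, U, W}.
Backdoor paths from J to P:
  P1: J <- T -> S <- R -> U -> W -> P
  P2: J <- T -> S <- R -> U -> P
  P3: J <- T -> S <- R -> W <- U -> P
  P4: J <- T -> S <- R -> W -> P
  P5: J <- T -> S -> W <- R -> U -> P
  P6: J <- T -> S -> W <- U -> P
  P7: J <- T -> S -> W -> P
The empty set is not sufficient: P7 (J <- T -> S -> W -> P) has no collider blocking it and no conditioned non-collider, so it is open.
Try {T}:
  P1: blocked at fork node T ∈ conditioning set.
  P2: blocked at fork node T ∈ conditioning set.
  P3: blocked at fork node T ∈ conditioning set.
  P4: blocked at fork node T ∈ conditioning set.
  P5: blocked at fork node T ∈ conditioning set.
  P6: blocked at fork node T ∈ conditioning set.
  P7: blocked at fork node T ∈ conditioning set.
{T} contains no descendant of J and blocks every backdoor path.
No other singleton works — e.g. {R} leaves P7 open — so {T} is the unique smallest valid adjustment set.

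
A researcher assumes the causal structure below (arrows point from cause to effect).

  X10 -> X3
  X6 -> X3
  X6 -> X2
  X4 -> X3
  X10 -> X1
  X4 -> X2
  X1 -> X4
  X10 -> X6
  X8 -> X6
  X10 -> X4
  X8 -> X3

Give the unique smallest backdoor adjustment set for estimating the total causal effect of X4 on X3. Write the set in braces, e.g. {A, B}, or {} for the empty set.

{X10}

Variables eligible for adjustment (non-descendants of X4, excluding X4 and X3): {X1, X10, X6, X8}.
Backdoor paths from X4 to X3:
  P1: X4 <- X10 -> X6 <- X8 -> X3
  P2: X4 <- X10 -> X6 -> X3
  P3: X4 <- X10 -> X3
  P4: X4 <- X1 <- X10 -> X6 <- X8 -> X3
  P5: X4 <- X1 <- X10 -> X6 -> X3
  P6: X4 <- X1 <- X10 -> X3
The empty set is not sufficient: P2 (X4 <- X10 -> X6 -> X3) has no collider blocking it and no conditioned non-collider, so it is open.
Try {X10}:
  P1: blocked at fork node X10 ∈ conditioning set.
  P2: blocked at fork node X10 ∈ conditioning set.
  P3: blocked at fork node X10 ∈ conditioning set.
  P4: blocked at fork node X10 ∈ conditioning set.
  P5: blocked at fork node X10 ∈ conditioning set.
  P6: blocked at fork node X10 ∈ conditioning set.
{X10} contains no descendant of X4 and blocks every backdoor path.
No other singleton works — e.g. {X8} leaves P2 open — so {X10} is the unique smallest valid adjustment set.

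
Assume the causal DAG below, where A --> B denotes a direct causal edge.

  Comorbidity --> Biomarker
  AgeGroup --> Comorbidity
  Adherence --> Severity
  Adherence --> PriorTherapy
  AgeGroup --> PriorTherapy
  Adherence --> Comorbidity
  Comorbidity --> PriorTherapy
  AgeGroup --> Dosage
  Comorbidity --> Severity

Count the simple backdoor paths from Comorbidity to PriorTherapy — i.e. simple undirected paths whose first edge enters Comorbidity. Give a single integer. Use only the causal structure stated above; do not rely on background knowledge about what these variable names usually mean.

A backdoor path from Comorbidity to PriorTherapy is any simple undirected path whose first edge points into Comorbidity (i.e. leaves Comorbidity via a parent).
Parents of Comorbidity: {Adherence, AgeGroup}.
Enumerating:
  P1: Comorbidity <- Adherence -> PriorTherapy
  P2: Comorbidity <- AgeGroup -> PriorTherapy
That exhausts the simple backdoor paths. Count: 2.

2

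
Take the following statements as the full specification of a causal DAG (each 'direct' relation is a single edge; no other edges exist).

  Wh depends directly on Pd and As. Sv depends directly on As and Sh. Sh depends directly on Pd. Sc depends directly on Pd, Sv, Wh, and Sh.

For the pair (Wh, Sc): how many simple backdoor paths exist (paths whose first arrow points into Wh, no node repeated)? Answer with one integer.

A backdoor path from Wh to Sc is any simple undirected path whose first edge points into Wh (i.e. leaves Wh via a parent).
Parents of Wh: {As, Pd}.
Enumerating:
  P1: Wh <- Pd -> Sh -> Sv -> Sc
  P2: Wh <- Pd -> Sh -> Sc
  P3: Wh <- Pd -> Sc
  P4: Wh <- As -> Sv <- Sh <- Pd -> Sc
  P5: Wh <- As -> Sv <- Sh -> Sc
  P6: Wh <- As -> Sv -> Sc
That exhausts the simple backdoor paths. Count: 6.

6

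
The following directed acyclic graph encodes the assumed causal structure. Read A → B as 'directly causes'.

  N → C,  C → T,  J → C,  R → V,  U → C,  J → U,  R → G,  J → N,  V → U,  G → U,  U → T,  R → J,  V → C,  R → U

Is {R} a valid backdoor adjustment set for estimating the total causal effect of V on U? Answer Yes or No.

Yes

Backdoor paths from V to U (paths whose first edge points into V):
  P1: V <- R -> J -> N -> C <- U
  P2: V <- R -> J -> N -> C -> T <- U
  P3: V <- R -> J -> U
  P4: V <- R -> J -> C <- U
  P5: V <- R -> J -> C -> T <- U
  P6: V <- R -> G -> U
  P7: V <- R -> U
Condition 1 (no descendant of V in the set): holds — descendants of V are {C, T, U}; none are in {R}.
Condition 2 (every backdoor path blocked by {R}):
  P1: blocked at fork node R ∈ conditioning set.
  P2: blocked at fork node R ∈ conditioning set.
  P3: blocked at fork node R ∈ conditioning set.
  P4: blocked at fork node R ∈ conditioning set.
  P5: blocked at fork node R ∈ conditioning set.
  P6: blocked at fork node R ∈ conditioning set.
  P7: blocked at fork node R ∈ conditioning set.
{R} satisfies the backdoor criterion.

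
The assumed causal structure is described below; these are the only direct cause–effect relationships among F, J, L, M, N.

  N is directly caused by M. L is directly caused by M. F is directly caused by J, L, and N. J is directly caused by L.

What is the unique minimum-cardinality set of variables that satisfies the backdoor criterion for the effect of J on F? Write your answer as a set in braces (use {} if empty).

Variables eligible for adjustment (non-descendants of J, excluding J and F): {L, M, N}.
Backdoor paths from J to F:
  P1: J <- L <- M -> N -> F
  P2: J <- L -> F
The empty set is not sufficient: P1 (J <- L <- M -> N -> F) has no collider blocking it and no conditioned non-collider, so it is open.
Try {L}:
  P1: blocked at chain node L ∈ conditioning set.
  P2: blocked at fork node L ∈ conditioning set.
{L} contains no descendant of J and blocks every backdoor path.
No other singleton works — e.g. {M} leaves P2 open — so {L} is the unique smallest valid adjustment set.

{L}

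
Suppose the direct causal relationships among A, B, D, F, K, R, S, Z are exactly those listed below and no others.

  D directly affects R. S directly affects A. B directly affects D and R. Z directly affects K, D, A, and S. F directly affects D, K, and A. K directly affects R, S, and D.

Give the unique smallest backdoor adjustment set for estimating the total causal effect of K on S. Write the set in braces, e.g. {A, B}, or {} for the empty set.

{Z}

Variables eligible for adjustment (non-descendants of K, excluding K and S): {B, F, Z}.
Backdoor paths from K to S:
  P1: K <- F -> D <- Z -> S
  P2: K <- F -> D <- Z -> A <- S
  P3: K <- F -> A <- Z -> S
  P4: K <- F -> A <- S
  P5: K <- Z -> S
  P6: K <- Z -> D <- F -> A <- S
  P7: K <- Z -> A <- S
The empty set is not sufficient: P5 (K <- Z -> S) has no collider blocking it and no conditioned non-collider, so it is open.
Try {Z}:
  P1: blocked at collider D (neither it nor any descendant is in the conditioning set).
  P2: blocked at collider D (neither it nor any descendant is in the conditioning set).
  P3: blocked at collider A (neither it nor any descendant is in the conditioning set).
  P4: blocked at collider A (neither it nor any descendant is in the conditioning set).
  P5: blocked at fork node Z ∈ conditioning set.
  P6: blocked at fork node Z ∈ conditioning set.
  P7: blocked at fork node Z ∈ conditioning set.
{Z} contains no descendant of K and blocks every backdoor path.
No other singleton works — e.g. {F} leaves P5 open — so {Z} is the unique smallest valid adjustment set.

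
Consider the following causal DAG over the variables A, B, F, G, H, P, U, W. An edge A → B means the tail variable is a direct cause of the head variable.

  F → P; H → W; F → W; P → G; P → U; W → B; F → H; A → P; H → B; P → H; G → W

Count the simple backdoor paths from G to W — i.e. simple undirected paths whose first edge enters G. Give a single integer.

6

A backdoor path from G to W is any simple undirected path whose first edge points into G (i.e. leaves G via a parent).
Parents of G: {P}.
Enumerating:
  P1: G <- P <- F -> H -> W
  P2: G <- P <- F -> H -> B <- W
  P3: G <- P <- F -> W
  P4: G <- P -> H <- F -> W
  P5: G <- P -> H -> W
  P6: G <- P -> H -> B <- W
That exhausts the simple backdoor paths. Count: 6.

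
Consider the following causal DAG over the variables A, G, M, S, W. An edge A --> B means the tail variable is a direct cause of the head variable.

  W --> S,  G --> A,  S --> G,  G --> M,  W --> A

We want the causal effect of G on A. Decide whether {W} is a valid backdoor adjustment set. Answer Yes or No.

Backdoor paths from G to A (paths whose first edge points into G):
  P1: G <- S <- W -> A
Condition 1 (no descendant of G in the set): holds — descendants of G are {A, M}; none are in {W}.
Condition 2 (every backdoor path blocked by {W}):
  P1: blocked at fork node W ∈ conditioning set.
{W} satisfies the backdoor criterion.

Yes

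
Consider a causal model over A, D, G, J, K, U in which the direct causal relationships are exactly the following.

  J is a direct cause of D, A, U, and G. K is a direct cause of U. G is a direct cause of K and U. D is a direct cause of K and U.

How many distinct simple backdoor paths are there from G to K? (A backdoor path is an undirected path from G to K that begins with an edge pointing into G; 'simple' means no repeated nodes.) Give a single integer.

A backdoor path from G to K is any simple undirected path whose first edge points into G (i.e. leaves G via a parent).
Parents of G: {J}.
Enumerating:
  P1: G <- J -> D -> K
  P2: G <- J -> D -> U <- K
  P3: G <- J -> U <- D -> K
  P4: G <- J -> U <- K
That exhausts the simple backdoor paths. Count: 4.

4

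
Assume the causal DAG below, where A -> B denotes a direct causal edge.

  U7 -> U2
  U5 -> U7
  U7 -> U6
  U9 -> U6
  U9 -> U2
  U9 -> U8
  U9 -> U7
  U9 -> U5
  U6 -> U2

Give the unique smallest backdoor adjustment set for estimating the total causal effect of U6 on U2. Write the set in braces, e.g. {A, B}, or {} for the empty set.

Variables eligible for adjustment (non-descendants of U6, excluding U6 and U2): {U5, U7, U8, U9}.
Backdoor paths from U6 to U2:
  P1: U6 <- U9 -> U5 -> U7 -> U2
  P2: U6 <- U9 -> U7 -> U2
  P3: U6 <- U9 -> U2
  P4: U6 <- U7 <- U9 -> U2
  P5: U6 <- U7 <- U5 <- U9 -> U2
  P6: U6 <- U7 -> U2
The empty set is not sufficient: P1 (U6 <- U9 -> U5 -> U7 -> U2) has no collider blocking it and no conditioned non-collider, so it is open.
Try {U7, U9}:
  P1: blocked at fork node U9 ∈ conditioning set.
  P2: blocked at fork node U9 ∈ conditioning set.
  P3: blocked at fork node U9 ∈ conditioning set.
  P4: blocked at chain node U7 ∈ conditioning set.
  P5: blocked at chain node U7 ∈ conditioning set.
  P6: blocked at fork node U7 ∈ conditioning set.
{U7, U9} contains no descendant of U6 and blocks every backdoor path.
Every element of {U7, U9} is needed (dropping U7 leaves P6 open; dropping U9 leaves P3 open), so no proper subset is valid.
Among all size-2 subsets of the eligible variables, only {U7, U9} blocks every backdoor path, so it is the unique smallest valid adjustment set.

{U7, U9}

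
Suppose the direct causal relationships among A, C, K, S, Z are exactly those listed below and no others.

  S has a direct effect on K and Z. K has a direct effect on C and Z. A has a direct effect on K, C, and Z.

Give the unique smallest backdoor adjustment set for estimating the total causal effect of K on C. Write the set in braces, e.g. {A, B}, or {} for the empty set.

{A}

Variables eligible for adjustment (non-descendants of K, excluding K and C): {A, S}.
Backdoor paths from K to C:
  P1: K <- A -> C
  P2: K <- S -> Z <- A -> C
The empty set is not sufficient: P1 (K <- A -> C) has no collider blocking it and no conditioned non-collider, so it is open.
Try {A}:
  P1: blocked at fork node A ∈ conditioning set.
  P2: blocked at collider Z (neither it nor any descendant is in the conditioning set).
{A} contains no descendant of K and blocks every backdoor path.
No other singleton works — e.g. {S} leaves P1 open — so {A} is the unique smallest valid adjustment set.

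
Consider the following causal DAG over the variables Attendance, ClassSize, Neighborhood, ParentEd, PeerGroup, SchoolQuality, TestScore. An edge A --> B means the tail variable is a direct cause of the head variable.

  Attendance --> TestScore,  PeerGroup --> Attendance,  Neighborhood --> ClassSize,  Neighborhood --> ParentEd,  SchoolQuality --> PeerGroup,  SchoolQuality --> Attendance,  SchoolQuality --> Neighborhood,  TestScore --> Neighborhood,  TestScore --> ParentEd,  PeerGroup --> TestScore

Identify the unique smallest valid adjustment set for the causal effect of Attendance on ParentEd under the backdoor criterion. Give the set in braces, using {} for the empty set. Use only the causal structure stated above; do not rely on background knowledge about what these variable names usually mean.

{PeerGroup, SchoolQuality}

Variables eligible for adjustment (non-descendants of Attendance, excluding Attendance and ParentEd): {PeerGroup, SchoolQuality}.
Backdoor paths from Attendance to ParentEd:
  P1: Attendance <- SchoolQuality -> PeerGroup -> TestScore -> Neighborhood -> ParentEd
  P2: Attendance <- SchoolQuality -> PeerGroup -> TestScore -> ParentEd
  P3: Attendance <- SchoolQuality -> Neighborhood <- TestScore -> ParentEd
  P4: Attendance <- SchoolQuality -> Neighborhood -> ParentEd
  P5: Attendance <- PeerGroup <- SchoolQuality -> Neighborhood <- TestScore -> ParentEd
  P6: Attendance <- PeerGroup <- SchoolQuality -> Neighborhood -> ParentEd
  P7: Attendance <- PeerGroup -> TestScore -> Neighborhood -> ParentEd
  P8: Attendance <- PeerGroup -> TestScore -> ParentEd
The empty set is not sufficient: P1 (Attendance <- SchoolQuality -> PeerGroup -> TestScore -> Neighborhood -> ParentEd) has no collider blocking it and no conditioned non-collider, so it is open.
Try {PeerGroup, SchoolQuality}:
  P1: blocked at fork node SchoolQuality ∈ conditioning set.
  P2: blocked at fork node SchoolQuality ∈ conditioning set.
  P3: blocked at fork node SchoolQuality ∈ conditioning set.
  P4: blocked at fork node SchoolQuality ∈ conditioning set.
  P5: blocked at chain node PeerGroup ∈ conditioning set.
  P6: blocked at chain node PeerGroup ∈ conditioning set.
  P7: blocked at fork node PeerGroup ∈ conditioning set.
  P8: blocked at fork node PeerGroup ∈ conditioning set.
{PeerGroup, SchoolQuality} contains no descendant of Attendance and blocks every backdoor path.
Every element of {PeerGroup, SchoolQuality} is needed (dropping PeerGroup leaves P7 open; dropping SchoolQuality leaves P4 open), so no proper subset is valid.
Among all size-2 subsets of the eligible variables, only {PeerGroup, SchoolQuality} blocks every backdoor path, so it is the unique smallest valid adjustment set.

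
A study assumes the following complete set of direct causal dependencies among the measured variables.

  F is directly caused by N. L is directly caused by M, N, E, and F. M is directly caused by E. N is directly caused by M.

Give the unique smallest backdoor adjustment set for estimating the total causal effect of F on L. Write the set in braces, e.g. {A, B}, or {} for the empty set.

Variables eligible for adjustment (non-descendants of F, excluding F and L): {E, M, N}.
Backdoor paths from F to L:
  P1: F <- N <- M <- E -> L
  P2: F <- N <- M -> L
  P3: F <- N -> L
The empty set is not sufficient: P1 (F <- N <- M <- E -> L) has no collider blocking it and no conditioned non-collider, so it is open.
Try {N}:
  P1: blocked at chain node N ∈ conditioning set.
  P2: blocked at chain node N ∈ conditioning set.
  P3: blocked at fork node N ∈ conditioning set.
{N} contains no descendant of F and blocks every backdoor path.
No other singleton works — e.g. {E} leaves P2 open — so {N} is the unique smallest valid adjustment set.

{N}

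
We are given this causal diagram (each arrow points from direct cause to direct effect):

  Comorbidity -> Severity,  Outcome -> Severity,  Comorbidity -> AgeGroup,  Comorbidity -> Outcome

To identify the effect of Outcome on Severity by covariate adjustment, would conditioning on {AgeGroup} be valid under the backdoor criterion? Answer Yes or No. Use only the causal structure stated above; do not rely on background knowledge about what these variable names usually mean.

Backdoor paths from Outcome to Severity (paths whose first edge points into Outcome):
  P1: Outcome <- Comorbidity -> Severity
Condition 1 (no descendant of Outcome in the set): holds — descendants of Outcome are {Severity}; none are in {AgeGroup}.
Condition 2 (every backdoor path blocked by {AgeGroup}):
  P1: open — no interior node is in the conditioning set.
{AgeGroup} does not satisfy the backdoor criterion.

No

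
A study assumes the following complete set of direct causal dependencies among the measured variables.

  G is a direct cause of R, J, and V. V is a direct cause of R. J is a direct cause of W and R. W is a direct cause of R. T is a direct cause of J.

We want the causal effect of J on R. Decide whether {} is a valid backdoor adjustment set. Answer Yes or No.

Backdoor paths from J to R (paths whose first edge points into J):
  P1: J <- G -> V -> R
  P2: J <- G -> R
Condition 1 (no descendant of J in the set): holds — descendants of J are {R, W}; none are in {}.
Condition 2 (every backdoor path blocked by {}):
  P1: open — no interior node is in the conditioning set.
  P2: open — no interior node is in the conditioning set.
{} does not satisfy the backdoor criterion.

No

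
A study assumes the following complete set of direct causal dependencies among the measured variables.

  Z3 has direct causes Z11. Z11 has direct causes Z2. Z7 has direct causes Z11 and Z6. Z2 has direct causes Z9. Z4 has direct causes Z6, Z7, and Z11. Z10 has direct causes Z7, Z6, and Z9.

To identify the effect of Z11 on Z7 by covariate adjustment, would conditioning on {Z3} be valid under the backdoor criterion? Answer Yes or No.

No

Backdoor paths from Z11 to Z7 (paths whose first edge points into Z11):
  P1: Z11 <- Z2 <- Z9 -> Z10 <- Z6 -> Z7
  P2: Z11 <- Z2 <- Z9 -> Z10 <- Z6 -> Z4 <- Z7
  P3: Z11 <- Z2 <- Z9 -> Z10 <- Z7
Condition 1 (no descendant of Z11 in the set): FAILS — Z3 is a descendant of Z11.
Condition 2 (every backdoor path blocked by {Z3}):
  P1: blocked at collider Z10 (neither it nor any descendant is in the conditioning set).
  P2: blocked at collider Z10 (neither it nor any descendant is in the conditioning set).
  P3: blocked at collider Z10 (neither it nor any descendant is in the conditioning set).
{Z3} does not satisfy the backdoor criterion.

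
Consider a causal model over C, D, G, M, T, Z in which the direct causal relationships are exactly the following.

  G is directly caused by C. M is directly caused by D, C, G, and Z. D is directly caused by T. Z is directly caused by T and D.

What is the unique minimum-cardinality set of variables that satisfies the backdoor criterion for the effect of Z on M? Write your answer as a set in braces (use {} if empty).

Variables eligible for adjustment (non-descendants of Z, excluding Z and M): {C, D, G, T}.
Backdoor paths from Z to M:
  P1: Z <- T -> D -> M
  P2: Z <- D -> M
The empty set is not sufficient: P1 (Z <- T -> D -> M) has no collider blocking it and no conditioned non-collider, so it is open.
Try {D}:
  P1: blocked at chain node D ∈ conditioning set.
  P2: blocked at fork node D ∈ conditioning set.
{D} contains no descendant of Z and blocks every backdoor path.
No other singleton works — e.g. {T} leaves P2 open — so {D} is the unique smallest valid adjustment set.

{D}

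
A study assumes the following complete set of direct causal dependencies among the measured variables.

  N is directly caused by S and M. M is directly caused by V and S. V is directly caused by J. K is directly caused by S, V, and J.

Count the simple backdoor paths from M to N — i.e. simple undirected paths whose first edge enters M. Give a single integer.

A backdoor path from M to N is any simple undirected path whose first edge points into M (i.e. leaves M via a parent).
Parents of M: {S, V}.
Enumerating:
  P1: M <- V <- J -> K <- S -> N
  P2: M <- V -> K <- S -> N
  P3: M <- S -> N
That exhausts the simple backdoor paths. Count: 3.

3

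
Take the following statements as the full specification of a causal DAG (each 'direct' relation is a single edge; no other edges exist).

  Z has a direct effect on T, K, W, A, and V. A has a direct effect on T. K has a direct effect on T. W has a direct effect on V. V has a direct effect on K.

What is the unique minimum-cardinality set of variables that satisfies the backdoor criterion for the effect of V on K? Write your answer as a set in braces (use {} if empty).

Variables eligible for adjustment (non-descendants of V, excluding V and K): {A, W, Z}.
Backdoor paths from V to K:
  P1: V <- Z -> A -> T <- K
  P2: V <- Z -> K
  P3: V <- Z -> T <- K
  P4: V <- W <- Z -> A -> T <- K
  P5: V <- W <- Z -> K
  P6: V <- W <- Z -> T <- K
The empty set is not sufficient: P2 (V <- Z -> K) has no collider blocking it and no conditioned non-collider, so it is open.
Try {Z}:
  P1: blocked at fork node Z ∈ conditioning set.
  P2: blocked at fork node Z ∈ conditioning set.
  P3: blocked at fork node Z ∈ conditioning set.
  P4: blocked at fork node Z ∈ conditioning set.
  P5: blocked at fork node Z ∈ conditioning set.
  P6: blocked at fork node Z ∈ conditioning set.
{Z} contains no descendant of V and blocks every backdoor path.
No other singleton works — e.g. {A} leaves P2 open — so {Z} is the unique smallest valid adjustment set.

{Z}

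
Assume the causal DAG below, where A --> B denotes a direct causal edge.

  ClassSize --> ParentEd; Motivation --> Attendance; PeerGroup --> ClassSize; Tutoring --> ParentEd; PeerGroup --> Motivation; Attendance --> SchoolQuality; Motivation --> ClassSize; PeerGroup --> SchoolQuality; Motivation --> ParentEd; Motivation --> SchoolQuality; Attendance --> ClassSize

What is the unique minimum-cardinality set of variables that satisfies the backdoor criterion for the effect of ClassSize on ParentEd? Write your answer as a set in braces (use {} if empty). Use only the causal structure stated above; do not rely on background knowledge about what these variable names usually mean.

{Motivation}

Variables eligible for adjustment (non-descendants of ClassSize, excluding ClassSize and ParentEd): {Attendance, Motivation, PeerGroup, SchoolQuality, Tutoring}.
Backdoor paths from ClassSize to ParentEd:
  P1: ClassSize <- PeerGroup -> Motivation -> ParentEd
  P2: ClassSize <- PeerGroup -> SchoolQuality <- Motivation -> ParentEd
  P3: ClassSize <- PeerGroup -> SchoolQuality <- Attendance <- Motivation -> ParentEd
  P4: ClassSize <- Motivation -> ParentEd
  P5: ClassSize <- Attendance <- Motivation -> ParentEd
  P6: ClassSize <- Attendance -> SchoolQuality <- PeerGroup -> Motivation -> ParentEd
  P7: ClassSize <- Attendance -> SchoolQuality <- Motivation -> ParentEd
The empty set is not sufficient: P1 (ClassSize <- PeerGroup -> Motivation -> ParentEd) has no collider blocking it and no conditioned non-collider, so it is open.
Try {Motivation}:
  P1: blocked at chain node Motivation ∈ conditioning set.
  P2: blocked at collider SchoolQuality (neither it nor any descendant is in the conditioning set).
  P3: blocked at collider SchoolQuality (neither it nor any descendant is in the conditioning set).
  P4: blocked at fork node Motivation ∈ conditioning set.
  P5: blocked at fork node Motivation ∈ conditioning set.
  P6: blocked at collider SchoolQuality (neither it nor any descendant is in the conditioning set).
  P7: blocked at collider SchoolQuality (neither it nor any descendant is in the conditioning set).
{Motivation} contains no descendant of ClassSize and blocks every backdoor path.
No other singleton works — e.g. {PeerGroup} leaves P4 open — so {Motivation} is the unique smallest valid adjustment set.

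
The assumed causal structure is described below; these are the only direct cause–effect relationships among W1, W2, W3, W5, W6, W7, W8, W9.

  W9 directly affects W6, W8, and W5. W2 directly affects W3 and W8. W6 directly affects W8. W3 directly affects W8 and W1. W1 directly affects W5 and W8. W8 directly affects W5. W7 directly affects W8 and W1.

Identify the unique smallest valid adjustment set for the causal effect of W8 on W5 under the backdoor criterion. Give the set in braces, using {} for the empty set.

Variables eligible for adjustment (non-descendants of W8, excluding W8 and W5): {W1, W2, W3, W6, W7, W9}.
Backdoor paths from W8 to W5:
  P1: W8 <- W2 -> W3 -> W1 -> W5
  P2: W8 <- W7 -> W1 -> W5
  P3: W8 <- W3 -> W1 -> W5
  P4: W8 <- W9 -> W5
  P5: W8 <- W1 -> W5
  P6: W8 <- W6 <- W9 -> W5
The empty set is not sufficient: P1 (W8 <- W2 -> W3 -> W1 -> W5) has no collider blocking it and no conditioned non-collider, so it is open.
Try {W1, W9}:
  P1: blocked at chain node W1 ∈ conditioning set.
  P2: blocked at chain node W1 ∈ conditioning set.
  P3: blocked at chain node W1 ∈ conditioning set.
  P4: blocked at fork node W9 ∈ conditioning set.
  P5: blocked at fork node W1 ∈ conditioning set.
  P6: blocked at fork node W9 ∈ conditioning set.
{W1, W9} contains no descendant of W8 and blocks every backdoor path.
Every element of {W1, W9} is needed (dropping W1 leaves P1 open; dropping W9 leaves P4 open), so no proper subset is valid.
Among all size-2 subsets of the eligible variables, only {W1, W9} blocks every backdoor path, so it is the unique smallest valid adjustment set.

{W1, W9}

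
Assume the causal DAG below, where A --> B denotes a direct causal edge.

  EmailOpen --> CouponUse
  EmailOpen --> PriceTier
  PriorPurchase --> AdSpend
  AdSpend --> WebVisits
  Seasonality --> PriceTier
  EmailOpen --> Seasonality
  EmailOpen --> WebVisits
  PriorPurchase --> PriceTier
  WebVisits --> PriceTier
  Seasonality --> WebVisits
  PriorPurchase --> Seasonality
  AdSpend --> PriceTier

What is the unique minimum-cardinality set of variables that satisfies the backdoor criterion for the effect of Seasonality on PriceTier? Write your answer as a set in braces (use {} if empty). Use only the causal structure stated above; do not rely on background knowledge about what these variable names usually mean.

{EmailOpen, PriorPurchase}

Variables eligible for adjustment (non-descendants of Seasonality, excluding Seasonality and PriceTier): {AdSpend, CouponUse, EmailOpen, PriorPurchase}.
Backdoor paths from Seasonality to PriceTier:
  P1: Seasonality <- PriorPurchase -> AdSpend -> WebVisits <- EmailOpen -> PriceTier
  P2: Seasonality <- PriorPurchase -> AdSpend -> WebVisits -> PriceTier
  P3: Seasonality <- PriorPurchase -> AdSpend -> PriceTier
  P4: Seasonality <- PriorPurchase -> PriceTier
  P5: Seasonality <- EmailOpen -> WebVisits <- AdSpend <- PriorPurchase -> PriceTier
  P6: Seasonality <- EmailOpen -> WebVisits <- AdSpend -> PriceTier
  P7: Seasonality <- EmailOpen -> WebVisits -> PriceTier
  P8: Seasonality <- EmailOpen -> PriceTier
The empty set is not sufficient: P2 (Seasonality <- PriorPurchase -> AdSpend -> WebVisits -> PriceTier) has no collider blocking it and no conditioned non-collider, so it is open.
Try {EmailOpen, PriorPurchase}:
  P1: blocked at fork node PriorPurchase ∈ conditioning set.
  P2: blocked at fork node PriorPurchase ∈ conditioning set.
  P3: blocked at fork node PriorPurchase ∈ conditioning set.
  P4: blocked at fork node PriorPurchase ∈ conditioning set.
  P5: blocked at fork node EmailOpen ∈ conditioning set.
  P6: blocked at fork node EmailOpen ∈ conditioning set.
  P7: blocked at fork node EmailOpen ∈ conditioning set.
  P8: blocked at fork node EmailOpen ∈ conditioning set.
{EmailOpen, PriorPurchase} contains no descendant of Seasonality and blocks every backdoor path.
Every element of {EmailOpen, PriorPurchase} is needed (dropping EmailOpen leaves P7 open; dropping PriorPurchase leaves P2 open), so no proper subset is valid.
Among all size-2 subsets of the eligible variables, only {EmailOpen, PriorPurchase} blocks every backdoor path, so it is the unique smallest valid adjustment set.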